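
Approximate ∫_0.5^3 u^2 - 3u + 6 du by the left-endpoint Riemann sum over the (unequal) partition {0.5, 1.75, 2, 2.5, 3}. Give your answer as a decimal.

Subinterval widths: 1.25, 0.25, 0.5, 0.5.
Left endpoints: 0.5, 1.75, 2, 2.5.
f(0.5) = 4.75, f(1.75) = 3.8125, f(2) = 4, f(2.5) = 4.75.
Sum = Σ Δu_i · f(u_i).
Sum = 11.265625.

11.265625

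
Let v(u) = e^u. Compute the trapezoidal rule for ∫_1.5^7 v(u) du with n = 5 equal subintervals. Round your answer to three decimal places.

Δu = (7 − 1.5)/5 = 1.1.
v(1.5) ≈ 4.482, v(2.6) ≈ 13.464, v(3.7) ≈ 40.447, v(4.8) ≈ 121.510, v(5.9) ≈ 365.037, v(7) ≈ 1096.633.
T_5 = (Δu/2)·[v(u_0) + 2v(u_1) + ... + 2v(u_{4}) + v(u_5)].
Sum ≈ 1200.118.

1200.118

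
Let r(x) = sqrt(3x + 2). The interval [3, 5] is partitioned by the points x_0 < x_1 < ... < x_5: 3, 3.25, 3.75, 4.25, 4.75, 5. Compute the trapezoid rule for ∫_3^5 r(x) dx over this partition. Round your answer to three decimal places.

Subinterval widths: 0.25, 0.5, 0.5, 0.5, 0.25.
r(3) ≈ 3.317, r(3.25) ≈ 3.428, r(3.75) ≈ 3.640, r(4.25) ≈ 3.841, r(4.75) ≈ 4.031, r(5) ≈ 4.123.
On each subinterval the trapezoid contributes (Δx_i/2)·[r(x_{i-1}) + r(x_i)].
Sum ≈ 7.467.

7.467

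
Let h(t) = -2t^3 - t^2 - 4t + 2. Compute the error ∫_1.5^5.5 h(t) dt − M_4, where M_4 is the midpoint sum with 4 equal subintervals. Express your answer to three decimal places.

Exact integral: ∫_1.5^5.5 h(t) dt ≈ -557.33333.
M_4 = -550.
Error ≈ -557.33333 − (-550) ≈ -7.333.

-7.333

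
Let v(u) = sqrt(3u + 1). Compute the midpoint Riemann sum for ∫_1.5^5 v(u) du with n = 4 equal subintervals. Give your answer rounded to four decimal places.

11.3642

Δu = (5 − 1.5)/4 = 0.875.
Midpoints: 1.9375, 2.8125, 3.6875, 4.5625.
v(1.9375) ≈ 2.6101, v(2.8125) ≈ 3.0721, v(3.6875) ≈ 3.4731, v(4.5625) ≈ 3.8324.
Sum = Δu · [v(1.9375) + v(2.8125) + v(3.6875) + v(4.5625)].
Sum ≈ 11.3642.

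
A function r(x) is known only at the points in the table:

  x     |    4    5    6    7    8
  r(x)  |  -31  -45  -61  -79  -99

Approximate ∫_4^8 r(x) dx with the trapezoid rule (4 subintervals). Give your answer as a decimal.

Δx = 1.
T_4 = (1/2)·[(-31) + 2·(-45) + 2·(-61) + 2·(-79) + (-99)] = -250.

-250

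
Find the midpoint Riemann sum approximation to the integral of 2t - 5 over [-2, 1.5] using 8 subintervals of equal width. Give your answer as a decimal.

Δt = (1.5 − (-2))/8 = 0.4375.
Midpoints: -1.78125, -1.34375, -0.90625, -0.46875, -0.03125, 0.40625, 0.84375, 1.28125.
f(-1.78125) = -8.5625, f(-1.34375) = -7.6875, f(-0.90625) = -6.8125, f(-0.46875) = -5.9375, f(-0.03125) = -5.0625, f(0.40625) = -4.1875, f(0.84375) = -3.3125, f(1.28125) = -2.4375.
Sum = Δt · [f(-1.78125) + f(-1.34375) + f(-0.90625) + ...].
Sum = -19.25.

-19.25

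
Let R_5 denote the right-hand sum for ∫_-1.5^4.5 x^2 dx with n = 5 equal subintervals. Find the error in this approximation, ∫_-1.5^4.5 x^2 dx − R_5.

-12.24

Exact integral: ∫_-1.5^4.5 f(x) dx = 31.5.
R_5 = 43.74.
Error = 31.5 − 43.74 = -12.24.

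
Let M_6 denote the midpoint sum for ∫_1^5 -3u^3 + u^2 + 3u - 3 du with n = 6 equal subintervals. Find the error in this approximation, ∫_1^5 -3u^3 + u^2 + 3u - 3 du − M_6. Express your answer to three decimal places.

-3.852

Exact integral: ∫_1^5 f(u) du ≈ -402.66667.
M_6 ≈ -398.81481.
Error ≈ -402.66667 − (-398.81481) ≈ -3.852.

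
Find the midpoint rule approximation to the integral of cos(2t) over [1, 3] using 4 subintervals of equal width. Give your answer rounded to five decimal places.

-0.61986

Δt = (3 − 1)/4 = 0.5.
Midpoints: 1.25, 1.75, 2.25, 2.75.
f(1.25) ≈ -0.80114, f(1.75) ≈ -0.93646, f(2.25) ≈ -0.21080, f(2.75) ≈ 0.70867.
Sum = Δt · [f(1.25) + f(1.75) + f(2.25) + f(2.75)].
Sum ≈ -0.61986.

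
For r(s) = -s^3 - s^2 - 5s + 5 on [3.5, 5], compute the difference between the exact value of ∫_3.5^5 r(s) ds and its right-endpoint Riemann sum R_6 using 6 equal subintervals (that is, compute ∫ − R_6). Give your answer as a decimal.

13.01171875

Exact integral: ∫_3.5^5 r(s) ds = -170.484375.
R_6 = -183.49609375.
Error = -170.484375 − (-183.49609375) = 13.01171875.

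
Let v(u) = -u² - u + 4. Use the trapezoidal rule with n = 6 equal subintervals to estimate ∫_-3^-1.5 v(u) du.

1.484375

Δu = (-1.5 − (-3))/6 = 0.25.
v(-3) = -2, v(-2.75) = -0.8125, v(-2.5) = 0.25, v(-2.25) = 1.1875, v(-2) = 2, v(-1.75) = 2.6875, v(-1.5) = 3.25.
T_6 = (Δu/2)·[v(u_0) + 2v(u_1) + ... + 2v(u_{5}) + v(u_6)].
Sum = 1.484375.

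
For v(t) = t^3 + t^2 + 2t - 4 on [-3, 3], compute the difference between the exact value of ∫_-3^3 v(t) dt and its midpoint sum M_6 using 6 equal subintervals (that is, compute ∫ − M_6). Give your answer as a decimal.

0.5

Exact integral: ∫_-3^3 v(t) dt = -6.
M_6 = -6.5.
Error = -6 − (-6.5) = 0.5.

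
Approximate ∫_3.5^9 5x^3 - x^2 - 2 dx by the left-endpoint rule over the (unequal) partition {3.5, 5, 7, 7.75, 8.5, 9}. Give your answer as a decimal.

Subinterval widths: 1.5, 2, 0.75, 0.75, 0.5.
Left endpoints: 3.5, 5, 7, 7.75, 8.5.
f(3.5) = 200.125, f(5) = 598, f(7) = 1664, f(7.75) = 2265.359375, f(8.5) = 2996.375.
Sum = Σ Δx_i · f(x_i).
Sum = 5941.39453125.

5941.39453125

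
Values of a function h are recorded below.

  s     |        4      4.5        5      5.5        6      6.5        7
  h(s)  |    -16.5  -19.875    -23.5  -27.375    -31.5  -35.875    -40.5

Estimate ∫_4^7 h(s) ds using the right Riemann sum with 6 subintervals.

Δs = 0.5.
Sum = 0.5·[(-19.875) + (-23.5) + (-27.375) + (-31.5) + (-35.875) + (-40.5)] = -89.3125.

-89.3125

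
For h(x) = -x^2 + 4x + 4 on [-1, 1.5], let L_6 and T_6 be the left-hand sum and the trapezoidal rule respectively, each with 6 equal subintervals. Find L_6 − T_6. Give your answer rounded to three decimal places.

L_6 ≈ 9.14641.
T_6 ≈ 10.96933.
L_6 − T_6 ≈ -1.823.

-1.823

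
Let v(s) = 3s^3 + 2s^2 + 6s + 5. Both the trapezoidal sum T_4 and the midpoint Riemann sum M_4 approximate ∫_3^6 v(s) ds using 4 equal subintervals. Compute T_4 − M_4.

17.9296875

T_4 = 1145.203125.
M_4 = 1127.2734375.
T_4 − M_4 = 17.9296875.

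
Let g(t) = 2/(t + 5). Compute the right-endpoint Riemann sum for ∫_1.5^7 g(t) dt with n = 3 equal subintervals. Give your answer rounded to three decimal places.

1.106

Δt = (7 − 1.5)/3 = 11/6.
Right endpoints: 10/3, 31/6, 7.
g(10/3) = 0.24, g(31/6) = 12/61, g(7) = 1/6.
Sum = Δt · [g(10/3) + g(31/6) + g(7)].
Sum ≈ 1.106.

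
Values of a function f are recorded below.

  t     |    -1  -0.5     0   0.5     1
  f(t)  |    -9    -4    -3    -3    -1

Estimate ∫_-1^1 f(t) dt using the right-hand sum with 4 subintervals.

-5.5

Δt = 0.5.
Sum = 0.5·[(-4) + (-3) + (-3) + (-1)] = -5.5.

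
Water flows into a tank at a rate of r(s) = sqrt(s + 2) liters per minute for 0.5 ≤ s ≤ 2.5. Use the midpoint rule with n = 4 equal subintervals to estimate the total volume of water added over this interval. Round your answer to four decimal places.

3.7296

Δs = (2.5 − 0.5)/4 = 0.5.
Midpoints: 0.75, 1.25, 1.75, 2.25.
r(0.75) ≈ 1.6583, r(1.25) ≈ 1.8028, r(1.75) ≈ 1.9365, r(2.25) ≈ 2.0616.
Sum = Δs · [r(0.75) + r(1.25) + r(1.75) + r(2.25)].
Sum ≈ 3.7296.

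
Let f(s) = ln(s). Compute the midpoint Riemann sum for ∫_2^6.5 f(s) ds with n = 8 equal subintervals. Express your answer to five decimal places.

Δs = (6.5 − 2)/8 = 0.5625.
Midpoints: 2.28125, 2.84375, 3.40625, 3.96875, 4.53125, 5.09375, 5.65625, 6.21875.
f(2.28125) ≈ 0.82472, f(2.84375) ≈ 1.04512, f(3.40625) ≈ 1.22561, f(3.96875) ≈ 1.37845, f(4.53125) ≈ 1.51100, f(5.09375) ≈ 1.62801, f(5.65625) ≈ 1.73276, f(6.21875) ≈ 1.82757.
Sum = Δs · [f(2.28125) + f(2.84375) + f(3.40625) + ...].
Sum ≈ 6.28495.

6.28495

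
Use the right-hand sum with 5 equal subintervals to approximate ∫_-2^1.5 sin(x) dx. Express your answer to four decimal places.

Δx = (1.5 − (-2))/5 = 0.7.
Right endpoints: -1.3, -0.6, 0.1, 0.8, 1.5.
f(-1.3) ≈ -0.9636, f(-0.6) ≈ -0.5646, f(0.1) ≈ 0.0998, f(0.8) ≈ 0.7174, f(1.5) ≈ 0.9975.
Sum = Δx · [f(-1.3) + f(-0.6) + f(0.1) + f(0.8) + f(1.5)].
Sum ≈ 0.2005.

0.2005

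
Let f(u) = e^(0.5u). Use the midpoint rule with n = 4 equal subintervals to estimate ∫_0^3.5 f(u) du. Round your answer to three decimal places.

Δu = (3.5 − 0)/4 = 0.875.
Midpoints: 0.4375, 1.3125, 2.1875, 3.0625.
f(0.4375) ≈ 1.245, f(1.3125) ≈ 1.928, f(2.1875) ≈ 2.985, f(3.0625) ≈ 4.624.
Sum = Δu · [f(0.4375) + f(1.3125) + f(2.1875) + f(3.0625)].
Sum ≈ 9.434.

9.434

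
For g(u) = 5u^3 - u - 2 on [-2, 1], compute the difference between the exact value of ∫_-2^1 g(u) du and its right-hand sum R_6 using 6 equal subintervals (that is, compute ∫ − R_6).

Exact integral: ∫_-2^1 g(u) du = -23.25.
R_6 = -13.6875.
Error = -23.25 − (-13.6875) = -9.5625.

-9.5625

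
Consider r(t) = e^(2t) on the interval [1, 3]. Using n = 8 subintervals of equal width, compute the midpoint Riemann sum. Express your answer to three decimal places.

Δt = (3 − 1)/8 = 0.25.
Midpoints: 1.125, 1.375, 1.625, 1.875, 2.125, 2.375, 2.625, 2.875.
r(1.125) ≈ 9.488, r(1.375) ≈ 15.643, r(1.625) ≈ 25.790, r(1.875) ≈ 42.521, r(2.125) ≈ 70.105, r(2.375) ≈ 115.584, r(2.625) ≈ 190.566, r(2.875) ≈ 314.191.
Sum = Δt · [r(1.125) + r(1.375) + r(1.625) + ...].
Sum ≈ 195.972.

195.972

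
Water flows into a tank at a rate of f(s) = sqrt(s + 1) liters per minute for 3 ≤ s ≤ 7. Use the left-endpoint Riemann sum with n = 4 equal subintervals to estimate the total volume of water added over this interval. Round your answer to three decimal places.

Δs = (7 − 3)/4 = 1.
Left endpoints: 3, 4, 5, 6.
f(3) ≈ 2.000, f(4) ≈ 2.236, f(5) ≈ 2.449, f(6) ≈ 2.646.
Sum = Δs · [f(3) + f(4) + f(5) + f(6)].
Sum ≈ 9.331.

9.331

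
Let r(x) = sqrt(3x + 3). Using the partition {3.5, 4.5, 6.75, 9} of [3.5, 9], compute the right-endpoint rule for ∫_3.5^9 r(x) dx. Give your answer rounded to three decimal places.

Subinterval widths: 1, 2.25, 2.25.
Right endpoints: 4.5, 6.75, 9.
r(4.5) ≈ 4.062, r(6.75) ≈ 4.822, r(9) ≈ 5.477.
Sum = Σ Δx_i · r(x_i).
Sum ≈ 27.235.

27.235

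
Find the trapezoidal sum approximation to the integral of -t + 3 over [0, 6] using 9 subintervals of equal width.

Δt = (6 − 0)/9 = 2/3.
f(0) = 3, f(2/3) = 7/3, f(4/3) = 5/3, f(2) = 1, f(8/3) = 1/3, f(10/3) = -1/3, f(4) = -1, f(14/3) = -5/3, f(16/3) = -7/3, f(6) = -3.
T_9 = (Δt/2)·[f(t_0) + 2f(t_1) + ... + 2f(t_{8}) + f(t_9)].
Sum = 0.

0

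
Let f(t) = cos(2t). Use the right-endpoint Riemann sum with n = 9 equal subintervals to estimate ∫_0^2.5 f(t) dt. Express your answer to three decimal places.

Δt = (2.5 − 0)/9 = 5/18.
Right endpoints: 5/18, 5/9, 5/6, 10/9, 25/18, 5/3, 35/18, 20/9, 2.5.
f(5/18) ≈ 0.850, f(5/9) ≈ 0.444, f(5/6) ≈ -0.096, f(10/9) ≈ -0.606, f(25/18) ≈ -0.935, f(5/3) ≈ -0.982, f(35/18) ≈ -0.734, f(20/9) ≈ -0.265, f(2.5) ≈ 0.284.
Sum = Δt · [f(5/18) + f(5/9) + f(5/6) + ...].
Sum ≈ -0.567.

-0.567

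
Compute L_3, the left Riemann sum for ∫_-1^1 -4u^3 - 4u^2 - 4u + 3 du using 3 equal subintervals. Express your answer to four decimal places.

Δu = (1 − (-1))/3 = 2/3.
Left endpoints: -1, -1/3, 1/3.
f(-1) = 7, f(-1/3) = 109/27, f(1/3) = 29/27.
Sum = Δu · [f(-1) + f(-1/3) + f(1/3)].
Sum ≈ 8.0741.

8.0741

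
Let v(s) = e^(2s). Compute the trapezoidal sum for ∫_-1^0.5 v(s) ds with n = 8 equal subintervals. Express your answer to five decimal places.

1.30657

Δs = (0.5 − (-1))/8 = 0.1875.
v(-1) ≈ 0.13534, v(-0.8125) ≈ 0.19691, v(-0.625) ≈ 0.28650, v(-0.4375) ≈ 0.41686, v(-0.25) ≈ 0.60653, v(-0.0625) ≈ 0.88250, v(0.125) ≈ 1.28403, v(0.3125) ≈ 1.86825, v(0.5) ≈ 2.71828.
T_8 = (Δs/2)·[v(s_0) + 2v(s_1) + ... + 2v(s_{7}) + v(s_8)].
Sum ≈ 1.30657.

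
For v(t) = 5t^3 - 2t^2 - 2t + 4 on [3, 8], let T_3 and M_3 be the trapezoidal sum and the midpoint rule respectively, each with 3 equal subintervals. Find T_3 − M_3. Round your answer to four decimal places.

T_3 ≈ 4846.759259.
M_3 ≈ 4567.245370.
T_3 − M_3 ≈ 279.5139.

279.5139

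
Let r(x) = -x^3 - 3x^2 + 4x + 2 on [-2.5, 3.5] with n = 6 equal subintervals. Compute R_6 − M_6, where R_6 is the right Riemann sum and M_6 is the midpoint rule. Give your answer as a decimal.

-33

R_6 = -93.
M_6 = -60.
R_6 − M_6 = -33.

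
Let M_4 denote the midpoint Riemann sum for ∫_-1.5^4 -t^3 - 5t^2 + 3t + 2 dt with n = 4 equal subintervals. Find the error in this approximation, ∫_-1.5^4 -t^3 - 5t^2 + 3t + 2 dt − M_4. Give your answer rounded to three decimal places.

-7.582

Exact integral: ∫_-1.5^4 f(t) dt ≈ -143.40104.
M_4 ≈ -135.81885.
Error ≈ -143.40104 − (-135.81885) ≈ -7.582.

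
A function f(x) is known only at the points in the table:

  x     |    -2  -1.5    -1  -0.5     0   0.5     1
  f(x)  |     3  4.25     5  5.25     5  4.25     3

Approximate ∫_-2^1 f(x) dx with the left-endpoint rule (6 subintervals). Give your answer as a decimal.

13.375

Δx = 0.5.
Sum = 0.5·[3 + 4.25 + 5 + 5.25 + 5 + 4.25] = 13.375.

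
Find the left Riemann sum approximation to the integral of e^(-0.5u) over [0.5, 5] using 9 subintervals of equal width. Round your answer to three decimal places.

1.575

Δu = (5 − 0.5)/9 = 0.5.
Left endpoints: 0.5, 1, 1.5, 2, 2.5, 3, 3.5, 4, 4.5.
f(0.5) ≈ 0.779, f(1) ≈ 0.607, f(1.5) ≈ 0.472, f(2) ≈ 0.368, f(2.5) ≈ 0.287, f(3) ≈ 0.223, f(3.5) ≈ 0.174, f(4) ≈ 0.135, f(4.5) ≈ 0.105.
Sum = Δu · [f(0.5) + f(1) + f(1.5) + ...].
Sum ≈ 1.575.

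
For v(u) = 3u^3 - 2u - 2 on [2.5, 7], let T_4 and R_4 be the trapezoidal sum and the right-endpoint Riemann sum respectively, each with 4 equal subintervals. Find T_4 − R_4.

T_4 ≈ 1760.2822266.
R_4 ≈ 2307.6650391.
T_4 − R_4 = -547.3828125.

-547.3828125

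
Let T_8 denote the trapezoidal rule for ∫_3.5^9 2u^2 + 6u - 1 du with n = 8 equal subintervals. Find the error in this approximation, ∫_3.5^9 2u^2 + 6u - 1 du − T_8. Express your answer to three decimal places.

-0.867

Exact integral: ∫_3.5^9 f(u) du ≈ 658.16667.
T_8 ≈ 659.03320.
Error ≈ 658.16667 − 659.03320 ≈ -0.867.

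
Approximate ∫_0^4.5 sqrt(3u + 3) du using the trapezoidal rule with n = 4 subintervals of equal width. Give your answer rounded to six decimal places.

Δu = (4.5 − 0)/4 = 1.125.
f(0) ≈ 1.732051, f(1.125) ≈ 2.524876, f(2.25) ≈ 3.122499, f(3.375) ≈ 3.622844, f(4.5) ≈ 4.062019.
T_4 = (Δu/2)·[f(u_0) + 2f(u_1) + 2f(u_2) + 2f(u_3) + f(u_4)].
Sum ≈ 13.688161.

13.688161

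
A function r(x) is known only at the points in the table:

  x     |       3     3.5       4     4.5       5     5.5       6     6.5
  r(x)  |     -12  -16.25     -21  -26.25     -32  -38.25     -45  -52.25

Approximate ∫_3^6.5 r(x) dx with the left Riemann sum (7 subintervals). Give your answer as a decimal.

-95.375

Δx = 0.5.
Sum = 0.5·[(-12) + (-16.25) + (-21) + (-26.25) + (-32) + (-38.25) + (-45)] = -95.375.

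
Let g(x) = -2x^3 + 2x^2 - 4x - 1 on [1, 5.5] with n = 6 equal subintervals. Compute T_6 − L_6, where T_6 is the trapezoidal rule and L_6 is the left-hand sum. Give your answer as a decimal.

T_6 = -417.1640625.
L_6 = -308.3203125.
T_6 − L_6 = -108.84375.

-108.84375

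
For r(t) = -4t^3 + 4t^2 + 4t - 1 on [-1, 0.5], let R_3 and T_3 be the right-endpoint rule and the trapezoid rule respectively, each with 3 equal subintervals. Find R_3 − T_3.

-0.375

R_3 = -0.5.
T_3 = -0.125.
R_3 − T_3 = -0.375.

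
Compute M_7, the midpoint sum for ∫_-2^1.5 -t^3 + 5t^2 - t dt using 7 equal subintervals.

Δt = (1.5 − (-2))/7 = 0.5.
Midpoints: -1.75, -1.25, -0.75, -0.25, 0.25, 0.75, 1.25.
f(-1.75) = 22.421875, f(-1.25) = 11.015625, f(-0.75) = 3.984375, f(-0.25) = 0.578125, f(0.25) = 0.046875, f(0.75) = 1.640625, f(1.25) = 4.609375.
Sum = Δt · [f(-1.75) + f(-1.25) + f(-0.75) + ...].
Sum = 22.1484375.

22.1484375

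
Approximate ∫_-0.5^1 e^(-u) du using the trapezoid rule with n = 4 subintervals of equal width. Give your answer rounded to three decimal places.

1.296

Δu = (1 − (-0.5))/4 = 0.375.
f(-0.5) ≈ 1.649, f(-0.125) ≈ 1.133, f(0.25) ≈ 0.779, f(0.625) ≈ 0.535, f(1) ≈ 0.368.
T_4 = (Δu/2)·[f(u_0) + 2f(u_1) + 2f(u_2) + 2f(u_3) + f(u_4)].
Sum ≈ 1.296.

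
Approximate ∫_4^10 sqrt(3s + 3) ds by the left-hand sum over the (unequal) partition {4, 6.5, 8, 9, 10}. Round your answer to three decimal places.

27.471

Subinterval widths: 2.5, 1.5, 1, 1.
Left endpoints: 4, 6.5, 8, 9.
f(4) ≈ 3.873, f(6.5) ≈ 4.743, f(8) ≈ 5.196, f(9) ≈ 5.477.
Sum = Σ Δs_i · f(s_i).
Sum ≈ 27.471.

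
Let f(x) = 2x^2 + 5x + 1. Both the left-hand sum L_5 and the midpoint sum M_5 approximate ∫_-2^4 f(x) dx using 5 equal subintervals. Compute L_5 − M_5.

-28.08

L_5 = 54.48.
M_5 = 82.56.
L_5 − M_5 = -28.08.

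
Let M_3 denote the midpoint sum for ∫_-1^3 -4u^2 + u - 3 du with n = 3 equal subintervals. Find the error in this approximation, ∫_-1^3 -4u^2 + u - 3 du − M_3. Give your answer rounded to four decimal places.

Exact integral: ∫_-1^3 f(u) du ≈ -45.333333.
M_3 ≈ -42.962963.
Error ≈ -45.333333 − (-42.962963) ≈ -2.3704.

-2.3704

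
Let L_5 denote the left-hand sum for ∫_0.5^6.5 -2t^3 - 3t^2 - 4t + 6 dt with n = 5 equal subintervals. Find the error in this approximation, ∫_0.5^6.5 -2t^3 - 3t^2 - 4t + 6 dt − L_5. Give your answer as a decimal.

-384.84

Exact integral: ∫_0.5^6.5 f(t) dt = -1215.
L_5 = -830.16.
Error = -1215 − (-830.16) = -384.84.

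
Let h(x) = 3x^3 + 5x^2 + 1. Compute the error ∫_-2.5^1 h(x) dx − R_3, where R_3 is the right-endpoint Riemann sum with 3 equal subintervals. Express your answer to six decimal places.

-12.391782

Exact integral: ∫_-2.5^1 h(x) dx ≈ 2.66145833.
R_3 ≈ 15.05324074.
Error ≈ 2.66145833 − 15.05324074 ≈ -12.391782.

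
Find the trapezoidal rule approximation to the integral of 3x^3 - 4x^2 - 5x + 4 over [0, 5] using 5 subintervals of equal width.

275

Δx = (5 − 0)/5 = 1.
f(0) = 4, f(1) = -2, f(2) = 2, f(3) = 34, f(4) = 112, f(5) = 254.
T_5 = (Δx/2)·[f(x_0) + 2f(x_1) + ... + 2f(x_{4}) + f(x_5)].
Sum = 275.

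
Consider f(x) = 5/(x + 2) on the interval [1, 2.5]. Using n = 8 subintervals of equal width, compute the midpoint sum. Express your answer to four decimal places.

2.0269

Δx = (2.5 − 1)/8 = 0.1875.
Midpoints: 1.09375, 1.28125, 1.46875, 1.65625, 1.84375, 2.03125, 2.21875, 2.40625.
f(1.09375) = 160/99, f(1.28125) = 32/21, f(1.46875) = 160/111, f(1.65625) = 160/117, f(1.84375) = 160/123, f(2.03125) = 160/129, f(2.21875) = 32/27, f(2.40625) = 160/141.
Sum = Δx · [f(1.09375) + f(1.28125) + f(1.46875) + ...].
Sum ≈ 2.0269.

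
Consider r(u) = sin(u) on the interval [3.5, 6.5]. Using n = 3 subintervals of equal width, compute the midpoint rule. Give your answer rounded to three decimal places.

-1.995

Δu = (6.5 − 3.5)/3 = 1.
Midpoints: 4, 5, 6.
r(4) ≈ -0.757, r(5) ≈ -0.959, r(6) ≈ -0.279.
Sum = Δu · [r(4) + r(5) + r(6)].
Sum ≈ -1.995.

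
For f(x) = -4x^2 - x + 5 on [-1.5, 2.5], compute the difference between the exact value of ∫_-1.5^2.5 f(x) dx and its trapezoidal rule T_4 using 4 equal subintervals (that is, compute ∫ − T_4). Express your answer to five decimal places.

2.66667

Exact integral: ∫_-1.5^2.5 f(x) dx ≈ -7.3333333.
T_4 = -10.
Error ≈ -7.3333333 − (-10) ≈ 2.66667.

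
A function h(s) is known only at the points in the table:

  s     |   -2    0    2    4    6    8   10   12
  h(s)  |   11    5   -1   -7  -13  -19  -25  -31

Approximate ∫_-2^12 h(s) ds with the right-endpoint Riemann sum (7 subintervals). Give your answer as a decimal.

Δs = 2.
Sum = 2·[5 + (-1) + (-7) + (-13) + (-19) + (-25) + (-31)] = -182.

-182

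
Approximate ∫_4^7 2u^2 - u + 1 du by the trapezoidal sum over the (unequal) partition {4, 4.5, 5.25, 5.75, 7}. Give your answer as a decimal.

173.375

Subinterval widths: 0.5, 0.75, 0.5, 1.25.
f(4) = 29, f(4.5) = 37, f(5.25) = 50.875, f(5.75) = 61.375, f(7) = 92.
On each subinterval the trapezoid contributes (Δu_i/2)·[f(u_{i-1}) + f(u_i)].
Sum = 173.375.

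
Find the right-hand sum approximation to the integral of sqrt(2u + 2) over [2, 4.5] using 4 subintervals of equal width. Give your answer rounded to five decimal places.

Δu = (4.5 − 2)/4 = 0.625.
Right endpoints: 2.625, 3.25, 3.875, 4.5.
f(2.625) ≈ 2.69258, f(3.25) ≈ 2.91548, f(3.875) ≈ 3.12250, f(4.5) ≈ 3.31662.
Sum = Δu · [f(2.625) + f(3.25) + f(3.875) + f(4.5)].
Sum ≈ 7.52949.

7.52949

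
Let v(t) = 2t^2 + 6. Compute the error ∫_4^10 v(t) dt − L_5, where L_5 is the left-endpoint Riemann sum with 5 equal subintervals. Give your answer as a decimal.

97.92

Exact integral: ∫_4^10 v(t) dt = 660.
L_5 = 562.08.
Error = 660 − 562.08 = 97.92.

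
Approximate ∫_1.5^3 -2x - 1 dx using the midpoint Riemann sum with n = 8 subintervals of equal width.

Δx = (3 − 1.5)/8 = 0.1875.
Midpoints: 1.59375, 1.78125, 1.96875, 2.15625, 2.34375, 2.53125, 2.71875, 2.90625.
f(1.59375) = -4.1875, f(1.78125) = -4.5625, f(1.96875) = -4.9375, f(2.15625) = -5.3125, f(2.34375) = -5.6875, f(2.53125) = -6.0625, f(2.71875) = -6.4375, f(2.90625) = -6.8125.
Sum = Δx · [f(1.59375) + f(1.78125) + f(1.96875) + ...].
Sum = -8.25.

-8.25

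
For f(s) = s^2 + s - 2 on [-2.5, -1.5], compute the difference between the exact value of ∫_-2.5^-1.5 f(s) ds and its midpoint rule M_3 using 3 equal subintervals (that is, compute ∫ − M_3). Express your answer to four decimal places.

0.0093

Exact integral: ∫_-2.5^-1.5 f(s) ds ≈ 0.083333.
M_3 ≈ 0.074074.
Error ≈ 0.083333 − 0.074074 ≈ 0.0093.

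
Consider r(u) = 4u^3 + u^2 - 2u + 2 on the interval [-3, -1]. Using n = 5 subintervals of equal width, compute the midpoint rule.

-58.72

Δu = (-1 − (-3))/5 = 0.4.
Midpoints: -2.8, -2.4, -2, -1.6, -1.2.
r(-2.8) = -72.368, r(-2.4) = -42.736, r(-2) = -22, r(-1.6) = -8.624, r(-1.2) = -1.072.
Sum = Δu · [r(-2.8) + r(-2.4) + r(-2) + r(-1.6) + r(-1.2)].
Sum = -58.72.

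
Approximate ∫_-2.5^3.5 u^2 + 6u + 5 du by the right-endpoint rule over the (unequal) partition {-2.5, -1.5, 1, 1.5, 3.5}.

Subinterval widths: 1, 2.5, 0.5, 2.
Right endpoints: -1.5, 1, 1.5, 3.5.
f(-1.5) = -1.75, f(1) = 12, f(1.5) = 16.25, f(3.5) = 38.25.
Sum = Σ Δu_i · f(u_i).
Sum = 112.875.

112.875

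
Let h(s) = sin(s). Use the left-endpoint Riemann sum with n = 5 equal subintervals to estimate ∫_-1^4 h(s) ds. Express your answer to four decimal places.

1.0504

Δs = (4 − (-1))/5 = 1.
Left endpoints: -1, 0, 1, 2, 3.
h(-1) ≈ -0.8415, h(0) ≈ 0.0000, h(1) ≈ 0.8415, h(2) ≈ 0.9093, h(3) ≈ 0.1411.
Sum = Δs · [h(-1) + h(0) + h(1) + h(2) + h(3)].
Sum ≈ 1.0504.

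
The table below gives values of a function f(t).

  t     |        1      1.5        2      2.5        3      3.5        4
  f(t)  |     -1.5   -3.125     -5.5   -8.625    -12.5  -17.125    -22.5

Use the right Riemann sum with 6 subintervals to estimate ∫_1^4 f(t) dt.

-34.6875

Δt = 0.5.
Sum = 0.5·[(-3.125) + (-5.5) + (-8.625) + (-12.5) + (-17.125) + (-22.5)] = -34.6875.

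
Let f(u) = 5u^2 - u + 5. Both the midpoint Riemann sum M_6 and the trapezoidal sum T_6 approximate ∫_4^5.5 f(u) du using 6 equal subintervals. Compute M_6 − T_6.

M_6 = 170.9609375.
T_6 = 171.078125.
M_6 − T_6 = -0.1171875.

-0.1171875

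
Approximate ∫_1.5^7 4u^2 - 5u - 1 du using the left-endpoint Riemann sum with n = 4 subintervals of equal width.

227.734375

Δu = (7 − 1.5)/4 = 1.375.
Left endpoints: 1.5, 2.875, 4.25, 5.625.
f(1.5) = 0.5, f(2.875) = 17.6875, f(4.25) = 50, f(5.625) = 97.4375.
Sum = Δu · [f(1.5) + f(2.875) + f(4.25) + f(5.625)].
Sum = 227.734375.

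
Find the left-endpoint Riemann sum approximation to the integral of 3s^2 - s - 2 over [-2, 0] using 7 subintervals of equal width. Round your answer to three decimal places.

8.082

Δs = (0 − (-2))/7 = 2/7.
Left endpoints: -2, -12/7, -10/7, -8/7, -6/7, -4/7, -2/7.
f(-2) = 12, f(-12/7) = 418/49, f(-10/7) = 272/49, f(-8/7) = 150/49, f(-6/7) = 52/49, f(-4/7) = -22/49, f(-2/7) = -72/49.
Sum = Δs · [f(-2) + f(-12/7) + f(-10/7) + ...].
Sum ≈ 8.082.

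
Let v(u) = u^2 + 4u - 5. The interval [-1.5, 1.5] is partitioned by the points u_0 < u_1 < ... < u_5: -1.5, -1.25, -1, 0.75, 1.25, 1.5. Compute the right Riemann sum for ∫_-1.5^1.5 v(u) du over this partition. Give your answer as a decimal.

Subinterval widths: 0.25, 0.25, 1.75, 0.5, 0.25.
Right endpoints: -1.25, -1, 0.75, 1.25, 1.5.
v(-1.25) = -8.4375, v(-1) = -8, v(0.75) = -1.4375, v(1.25) = 1.5625, v(1.5) = 3.25.
Sum = Σ Δu_i · v(u_i).
Sum = -5.03125.

-5.03125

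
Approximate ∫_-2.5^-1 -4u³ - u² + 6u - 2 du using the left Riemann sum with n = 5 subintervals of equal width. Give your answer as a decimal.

Δu = (-1 − (-2.5))/5 = 0.3.
Left endpoints: -2.5, -2.2, -1.9, -1.6, -1.3.
f(-2.5) = 39.25, f(-2.2) = 22.552, f(-1.9) = 10.426, f(-1.6) = 2.224, f(-1.3) = -2.702.
Sum = Δu · [f(-2.5) + f(-2.2) + f(-1.9) + f(-1.6) + f(-1.3)].
Sum = 21.525.

21.525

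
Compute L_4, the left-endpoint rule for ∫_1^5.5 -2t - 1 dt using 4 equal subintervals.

-28.6875

Δt = (5.5 − 1)/4 = 1.125.
Left endpoints: 1, 2.125, 3.25, 4.375.
f(1) = -3, f(2.125) = -5.25, f(3.25) = -7.5, f(4.375) = -9.75.
Sum = Δt · [f(1) + f(2.125) + f(3.25) + f(4.375)].
Sum = -28.6875.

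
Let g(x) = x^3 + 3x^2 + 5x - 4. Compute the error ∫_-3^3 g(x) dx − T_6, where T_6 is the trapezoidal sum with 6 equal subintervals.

Exact integral: ∫_-3^3 g(x) dx = 30.
T_6 = 33.
Error = 30 − 33 = -3.

-3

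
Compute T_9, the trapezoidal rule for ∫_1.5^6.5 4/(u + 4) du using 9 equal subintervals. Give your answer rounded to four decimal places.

Δu = (6.5 − 1.5)/9 = 5/9.
f(1.5) = 8/11, f(37/18) = 72/109, f(47/18) = 72/119, f(19/6) = 24/43, f(67/18) = 72/139, f(77/18) = 72/149, f(29/6) = 24/53, f(97/18) = 72/169, f(107/18) = 72/179, f(6.5) = 8/21.
T_9 = (Δu/2)·[f(u_0) + 2f(u_1) + ... + 2f(u_{8}) + f(u_9)].
Sum ≈ 2.5890.

2.5890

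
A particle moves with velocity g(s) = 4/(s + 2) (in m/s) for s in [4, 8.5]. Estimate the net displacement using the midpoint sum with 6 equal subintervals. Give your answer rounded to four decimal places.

Δs = (8.5 − 4)/6 = 0.75.
Midpoints: 4.375, 5.125, 5.875, 6.625, 7.375, 8.125.
g(4.375) = 32/51, g(5.125) = 32/57, g(5.875) = 32/63, g(6.625) = 32/69, g(7.375) = 32/75, g(8.125) = 32/81.
Sum = Δs · [g(4.375) + g(5.125) + g(5.875) + ...].
Sum ≈ 2.2367.

2.2367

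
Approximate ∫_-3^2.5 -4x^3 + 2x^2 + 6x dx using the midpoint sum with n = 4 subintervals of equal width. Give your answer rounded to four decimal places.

57.7715

Δx = (2.5 − (-3))/4 = 1.375.
Midpoints: -2.3125, -0.9375, 0.4375, 1.8125.
f(-2.3125) = 47397/1024, f(-0.9375) = -585/1024, f(0.4375) = 2737/1024, f(1.8125) = -6525/1024.
Sum = Δx · [f(-2.3125) + f(-0.9375) + f(0.4375) + f(1.8125)].
Sum ≈ 57.7715.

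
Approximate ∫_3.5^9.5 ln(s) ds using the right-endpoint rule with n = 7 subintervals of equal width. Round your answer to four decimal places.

11.4195

Δs = (9.5 − 3.5)/7 = 6/7.
Right endpoints: 61/14, 73/14, 85/14, 97/14, 109/14, 121/14, 9.5.
f(61/14) ≈ 1.4718, f(73/14) ≈ 1.6514, f(85/14) ≈ 1.8036, f(97/14) ≈ 1.9357, f(109/14) ≈ 2.0523, f(121/14) ≈ 2.1567, f(9.5) ≈ 2.2513.
Sum = Δs · [f(61/14) + f(73/14) + f(85/14) + ...].
Sum ≈ 11.4195.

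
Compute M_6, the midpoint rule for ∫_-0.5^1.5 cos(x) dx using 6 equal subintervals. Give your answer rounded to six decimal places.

1.483780

Δx = (1.5 − (-0.5))/6 = 1/3.
Midpoints: -1/3, 0, 1/3, 2/3, 1, 4/3.
f(-1/3) ≈ 0.944957, f(0) ≈ 1.000000, f(1/3) ≈ 0.944957, f(2/3) ≈ 0.785887, f(1) ≈ 0.540302, f(4/3) ≈ 0.235238.
Sum = Δx · [f(-1/3) + f(0) + f(1/3) + ...].
Sum ≈ 1.483780.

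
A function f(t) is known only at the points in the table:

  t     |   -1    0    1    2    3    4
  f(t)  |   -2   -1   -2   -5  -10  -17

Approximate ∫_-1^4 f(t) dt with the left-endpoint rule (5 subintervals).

Δt = 1.
Sum = 1·[(-2) + (-1) + (-2) + (-5) + (-10)] = -20.

-20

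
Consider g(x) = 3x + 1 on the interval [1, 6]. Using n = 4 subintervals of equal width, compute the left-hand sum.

Δx = (6 − 1)/4 = 1.25.
Left endpoints: 1, 2.25, 3.5, 4.75.
g(1) = 4, g(2.25) = 7.75, g(3.5) = 11.5, g(4.75) = 15.25.
Sum = Δx · [g(1) + g(2.25) + g(3.5) + g(4.75)].
Sum = 48.125.

48.125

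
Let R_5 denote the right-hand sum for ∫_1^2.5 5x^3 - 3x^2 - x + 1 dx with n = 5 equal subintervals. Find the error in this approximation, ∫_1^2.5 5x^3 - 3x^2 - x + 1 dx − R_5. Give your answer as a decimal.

-8.904375

Exact integral: ∫_1^2.5 f(x) dx = 31.828125.
R_5 = 40.7325.
Error = 31.828125 − 40.7325 = -8.904375.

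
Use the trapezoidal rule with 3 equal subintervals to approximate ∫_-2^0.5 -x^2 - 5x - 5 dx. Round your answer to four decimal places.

-6.1227

Δx = (0.5 − (-2))/3 = 5/6.
f(-2) = 1, f(-7/6) = -19/36, f(-1/3) = -31/9, f(0.5) = -7.75.
T_3 = (Δx/2)·[f(x_0) + 2f(x_1) + 2f(x_2) + f(x_3)].
Sum ≈ -6.1227.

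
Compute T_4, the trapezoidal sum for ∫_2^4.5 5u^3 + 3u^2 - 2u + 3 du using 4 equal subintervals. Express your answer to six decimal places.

Δu = (4.5 − 2)/4 = 0.625.
f(2) = 51, f(2.625) = 55737/512, f(3.25) = 199.828125, f(3.875) = 169587/512, f(4.5) = 510.375.
T_4 = (Δu/2)·[f(u_0) + 2f(u_1) + 2f(u_2) + 2f(u_3) + f(u_4)].
Sum ≈ 575.375977.

575.375977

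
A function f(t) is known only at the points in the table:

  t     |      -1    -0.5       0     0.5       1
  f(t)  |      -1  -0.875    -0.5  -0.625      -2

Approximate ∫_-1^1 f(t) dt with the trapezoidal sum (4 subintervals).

-1.75

Δt = 0.5.
T_4 = (0.5/2)·[(-1) + 2·(-0.875) + 2·(-0.5) + 2·(-0.625) + (-2)] = -1.75.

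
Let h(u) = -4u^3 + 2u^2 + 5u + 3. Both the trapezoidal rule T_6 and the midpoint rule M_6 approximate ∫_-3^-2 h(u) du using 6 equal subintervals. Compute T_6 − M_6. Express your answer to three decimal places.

0.222

T_6 ≈ 68.31481.
M_6 ≈ 68.09259.
T_6 − M_6 ≈ 0.222.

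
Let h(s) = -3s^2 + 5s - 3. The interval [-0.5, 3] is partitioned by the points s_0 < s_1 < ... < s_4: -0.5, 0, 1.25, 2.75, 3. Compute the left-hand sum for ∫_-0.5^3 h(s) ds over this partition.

-12.015625

Subinterval widths: 0.5, 1.25, 1.5, 0.25.
Left endpoints: -0.5, 0, 1.25, 2.75.
h(-0.5) = -6.25, h(0) = -3, h(1.25) = -1.4375, h(2.75) = -11.9375.
Sum = Σ Δs_i · h(s_i).
Sum = -12.015625.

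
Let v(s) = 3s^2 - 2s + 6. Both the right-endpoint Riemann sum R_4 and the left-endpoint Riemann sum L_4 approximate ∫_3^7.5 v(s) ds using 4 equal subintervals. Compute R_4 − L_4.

R_4 = 452.14453125.
L_4 = 302.80078125.
R_4 − L_4 = 149.34375.

149.34375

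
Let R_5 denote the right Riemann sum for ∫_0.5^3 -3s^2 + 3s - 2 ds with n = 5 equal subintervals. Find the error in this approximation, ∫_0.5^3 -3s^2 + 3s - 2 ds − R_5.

5

Exact integral: ∫_0.5^3 f(s) ds = -18.75.
R_5 = -23.75.
Error = -18.75 − (-23.75) = 5.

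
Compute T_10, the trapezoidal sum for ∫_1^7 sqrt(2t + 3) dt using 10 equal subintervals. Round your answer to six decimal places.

Δt = (7 − 1)/10 = 0.6.
f(1) ≈ 2.236068, f(1.6) ≈ 2.489980, f(2.2) ≈ 2.720294, f(2.8) ≈ 2.932576, f(3.4) ≈ 3.130495, f(4) ≈ 3.316625, f(4.6) ≈ 3.492850, f(5.2) ≈ 3.660601, f(5.8) ≈ 3.820995, f(6.4) ≈ 3.974921, f(7) ≈ 4.123106.
T_10 = (Δt/2)·[f(t_0) + 2f(t_1) + ... + 2f(t_{9}) + f(t_10)].
Sum ≈ 19.631354.

19.631354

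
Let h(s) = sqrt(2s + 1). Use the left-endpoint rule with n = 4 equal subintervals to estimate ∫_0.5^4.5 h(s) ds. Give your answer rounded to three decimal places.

Δs = (4.5 − 0.5)/4 = 1.
Left endpoints: 0.5, 1.5, 2.5, 3.5.
h(0.5) ≈ 1.414, h(1.5) ≈ 2.000, h(2.5) ≈ 2.449, h(3.5) ≈ 2.828.
Sum = Δs · [h(0.5) + h(1.5) + h(2.5) + h(3.5)].
Sum ≈ 8.692.

8.692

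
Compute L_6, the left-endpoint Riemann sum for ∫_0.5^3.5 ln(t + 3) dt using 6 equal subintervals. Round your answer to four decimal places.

4.6245

Δt = (3.5 − 0.5)/6 = 0.5.
Left endpoints: 0.5, 1, 1.5, 2, 2.5, 3.
f(0.5) ≈ 1.2528, f(1) ≈ 1.3863, f(1.5) ≈ 1.5041, f(2) ≈ 1.6094, f(2.5) ≈ 1.7047, f(3) ≈ 1.7918.
Sum = Δt · [f(0.5) + f(1) + f(1.5) + ...].
Sum ≈ 4.6245.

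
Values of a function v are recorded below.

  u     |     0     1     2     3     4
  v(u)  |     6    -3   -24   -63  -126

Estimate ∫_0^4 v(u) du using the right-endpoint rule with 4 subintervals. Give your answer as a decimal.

-216

Δu = 1.
Sum = 1·[(-3) + (-24) + (-63) + (-126)] = -216.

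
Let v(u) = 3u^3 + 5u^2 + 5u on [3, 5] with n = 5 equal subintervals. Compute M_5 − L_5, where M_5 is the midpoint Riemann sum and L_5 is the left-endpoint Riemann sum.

M_5 = 610.24.
L_5 = 536.72.
M_5 − L_5 = 73.52.

73.52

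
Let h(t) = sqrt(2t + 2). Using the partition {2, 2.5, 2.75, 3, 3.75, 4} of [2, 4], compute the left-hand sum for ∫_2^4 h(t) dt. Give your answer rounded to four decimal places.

5.4627

Subinterval widths: 0.5, 0.25, 0.25, 0.75, 0.25.
Left endpoints: 2, 2.5, 2.75, 3, 3.75.
h(2) ≈ 2.4495, h(2.5) ≈ 2.6458, h(2.75) ≈ 2.7386, h(3) ≈ 2.8284, h(3.75) ≈ 3.0822.
Sum = Σ Δt_i · h(t_i).
Sum ≈ 5.4627.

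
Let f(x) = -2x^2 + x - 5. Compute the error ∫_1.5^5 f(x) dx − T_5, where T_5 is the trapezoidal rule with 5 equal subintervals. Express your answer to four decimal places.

Exact integral: ∫_1.5^5 f(x) dx ≈ -87.208333.
T_5 = -87.78.
Error ≈ -87.208333 − (-87.78) ≈ 0.5717.

0.5717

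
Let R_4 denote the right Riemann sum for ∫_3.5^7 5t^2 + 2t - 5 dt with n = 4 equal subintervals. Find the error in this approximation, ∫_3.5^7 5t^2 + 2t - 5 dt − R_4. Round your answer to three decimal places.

Exact integral: ∫_3.5^7 f(t) dt ≈ 519.45833.
R_4 = 605.14453125.
Error ≈ 519.45833 − 605.14453125 ≈ -85.686.

-85.686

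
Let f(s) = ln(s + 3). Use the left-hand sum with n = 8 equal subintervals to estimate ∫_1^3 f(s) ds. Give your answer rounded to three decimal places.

Δs = (3 − 1)/8 = 0.25.
Left endpoints: 1, 1.25, 1.5, 1.75, 2, 2.25, 2.5, 2.75.
f(1) ≈ 1.386, f(1.25) ≈ 1.447, f(1.5) ≈ 1.504, f(1.75) ≈ 1.558, f(2) ≈ 1.609, f(2.25) ≈ 1.658, f(2.5) ≈ 1.705, f(2.75) ≈ 1.749.
Sum = Δs · [f(1) + f(1.25) + f(1.5) + ...].
Sum ≈ 3.154.

3.154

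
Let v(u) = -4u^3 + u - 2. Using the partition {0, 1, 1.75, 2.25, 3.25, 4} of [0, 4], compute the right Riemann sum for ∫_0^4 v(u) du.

-370.484375

Subinterval widths: 1, 0.75, 0.5, 1, 0.75.
Right endpoints: 1, 1.75, 2.25, 3.25, 4.
v(1) = -5, v(1.75) = -21.6875, v(2.25) = -45.3125, v(3.25) = -136.0625, v(4) = -254.
Sum = Σ Δu_i · v(u_i).
Sum = -370.484375.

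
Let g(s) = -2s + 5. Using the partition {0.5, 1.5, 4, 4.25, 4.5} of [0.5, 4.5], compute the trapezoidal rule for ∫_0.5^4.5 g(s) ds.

0

Subinterval widths: 1, 2.5, 0.25, 0.25.
g(0.5) = 4, g(1.5) = 2, g(4) = -3, g(4.25) = -3.5, g(4.5) = -4.
On each subinterval the trapezoid contributes (Δs_i/2)·[g(s_{i-1}) + g(s_i)].
Sum = 0.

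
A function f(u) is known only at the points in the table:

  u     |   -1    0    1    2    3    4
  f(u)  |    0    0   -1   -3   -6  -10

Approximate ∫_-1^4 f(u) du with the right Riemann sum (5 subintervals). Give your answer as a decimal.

Δu = 1.
Sum = 1·[0 + (-1) + (-3) + (-6) + (-10)] = -20.

-20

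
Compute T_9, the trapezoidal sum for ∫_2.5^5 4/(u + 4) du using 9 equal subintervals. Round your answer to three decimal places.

1.302

Δu = (5 − 2.5)/9 = 5/18.
f(2.5) = 8/13, f(25/9) = 36/61, f(55/18) = 72/127, f(10/3) = 6/11, f(65/18) = 72/137, f(35/9) = 36/71, f(25/6) = 24/49, f(40/9) = 9/19, f(85/18) = 72/157, f(5) = 4/9.
T_9 = (Δu/2)·[f(u_0) + 2f(u_1) + ... + 2f(u_{8}) + f(u_9)].
Sum ≈ 1.302.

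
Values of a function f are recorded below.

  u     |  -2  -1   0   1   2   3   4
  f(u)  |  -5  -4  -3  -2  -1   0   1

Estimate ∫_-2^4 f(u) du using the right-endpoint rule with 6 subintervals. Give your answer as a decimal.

Δu = 1.
Sum = 1·[(-4) + (-3) + (-2) + (-1) + 0 + 1] = -9.

-9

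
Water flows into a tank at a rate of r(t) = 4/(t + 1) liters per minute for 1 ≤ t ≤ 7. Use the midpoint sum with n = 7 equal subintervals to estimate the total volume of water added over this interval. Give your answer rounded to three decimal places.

Δt = (7 − 1)/7 = 6/7.
Midpoints: 10/7, 16/7, 22/7, 4, 34/7, 40/7, 46/7.
r(10/7) = 28/17, r(16/7) = 28/23, r(22/7) = 28/29, r(4) = 0.8, r(34/7) = 28/41, r(40/7) = 28/47, r(46/7) = 28/53.
Sum = Δt · [r(10/7) + r(16/7) + r(22/7) + ...].
Sum ≈ 5.517.

5.517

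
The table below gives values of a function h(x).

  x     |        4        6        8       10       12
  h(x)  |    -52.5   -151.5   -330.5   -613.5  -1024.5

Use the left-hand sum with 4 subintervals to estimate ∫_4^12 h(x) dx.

-2296

Δx = 2.
Sum = 2·[(-52.5) + (-151.5) + (-330.5) + (-613.5)] = -2296.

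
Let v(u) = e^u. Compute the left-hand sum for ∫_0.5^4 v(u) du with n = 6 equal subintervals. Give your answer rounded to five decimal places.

Δu = (4 − 0.5)/6 = 7/12.
Left endpoints: 0.5, 13/12, 5/3, 2.25, 17/6, 41/12.
v(0.5) ≈ 1.64872, v(13/12) ≈ 2.95451, v(5/3) ≈ 5.29449, v(2.25) ≈ 9.48774, v(17/6) ≈ 17.00204, v(41/12) ≈ 30.46769.
Sum = Δu · [v(0.5) + v(13/12) + v(5/3) + ...].
Sum ≈ 38.99886.

38.99886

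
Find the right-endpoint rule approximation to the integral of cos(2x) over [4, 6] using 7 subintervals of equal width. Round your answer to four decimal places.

Δx = (6 − 4)/7 = 2/7.
Right endpoints: 30/7, 32/7, 34/7, 36/7, 38/7, 40/7, 6.
f(30/7) ≈ -0.6575, f(32/7) ≈ -0.9605, f(34/7) ≈ -0.9584, f(36/7) ≈ -0.6517, f(38/7) ≈ -0.1380, f(40/7) ≈ 0.4196, f(6) ≈ 0.8439.
Sum = Δx · [f(30/7) + f(32/7) + f(34/7) + ...].
Sum ≈ -0.6008.

-0.6008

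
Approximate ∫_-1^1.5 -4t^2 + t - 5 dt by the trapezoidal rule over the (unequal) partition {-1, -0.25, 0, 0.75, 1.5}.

Subinterval widths: 0.75, 0.25, 0.75, 0.75.
f(-1) = -10, f(-0.25) = -5.5, f(0) = -5, f(0.75) = -6.5, f(1.5) = -12.5.
On each subinterval the trapezoid contributes (Δt_i/2)·[f(t_{i-1}) + f(t_i)].
Sum = -18.5625.

-18.5625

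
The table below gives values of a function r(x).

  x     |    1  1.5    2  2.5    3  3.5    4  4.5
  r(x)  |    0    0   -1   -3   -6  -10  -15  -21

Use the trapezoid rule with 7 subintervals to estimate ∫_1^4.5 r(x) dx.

Δx = 0.5.
T_7 = (0.5/2)·[0 + 2·0 + 2·(-1) + 2·(-3) + 2·(-6) + 2·(-10) + 2·(-15) + (-21)] = -22.75.

-22.75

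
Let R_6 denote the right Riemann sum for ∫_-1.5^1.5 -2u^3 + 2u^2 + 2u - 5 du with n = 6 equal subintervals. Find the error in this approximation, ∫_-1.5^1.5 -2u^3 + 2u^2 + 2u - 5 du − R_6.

Exact integral: ∫_-1.5^1.5 f(u) du = -10.5.
R_6 = -12.125.
Error = -10.5 − (-12.125) = 1.625.

1.625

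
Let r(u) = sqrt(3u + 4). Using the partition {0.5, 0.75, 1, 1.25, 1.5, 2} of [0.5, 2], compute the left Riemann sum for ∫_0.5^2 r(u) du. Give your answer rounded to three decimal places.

4.026

Subinterval widths: 0.25, 0.25, 0.25, 0.25, 0.5.
Left endpoints: 0.5, 0.75, 1, 1.25, 1.5.
r(0.5) ≈ 2.345, r(0.75) ≈ 2.500, r(1) ≈ 2.646, r(1.25) ≈ 2.784, r(1.5) ≈ 2.915.
Sum = Σ Δu_i · r(u_i).
Sum ≈ 4.026.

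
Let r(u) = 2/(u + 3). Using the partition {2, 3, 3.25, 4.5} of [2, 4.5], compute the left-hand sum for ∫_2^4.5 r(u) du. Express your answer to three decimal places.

Subinterval widths: 1, 0.25, 1.25.
Left endpoints: 2, 3, 3.25.
r(2) = 0.4, r(3) = 1/3, r(3.25) = 0.32.
Sum = Σ Δu_i · r(u_i).
Sum ≈ 0.883.

0.883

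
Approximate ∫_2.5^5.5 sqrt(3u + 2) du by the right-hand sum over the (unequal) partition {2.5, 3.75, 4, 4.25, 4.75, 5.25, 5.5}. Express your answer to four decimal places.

Subinterval widths: 1.25, 0.25, 0.25, 0.5, 0.5, 0.25.
Right endpoints: 3.75, 4, 4.25, 4.75, 5.25, 5.5.
f(3.75) ≈ 3.6401, f(4) ≈ 3.7417, f(4.25) ≈ 3.8406, f(4.75) ≈ 4.0311, f(5.25) ≈ 4.2131, f(5.5) ≈ 4.3012.
Sum = Σ Δu_i · f(u_i).
Sum ≈ 11.6430.

11.6430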